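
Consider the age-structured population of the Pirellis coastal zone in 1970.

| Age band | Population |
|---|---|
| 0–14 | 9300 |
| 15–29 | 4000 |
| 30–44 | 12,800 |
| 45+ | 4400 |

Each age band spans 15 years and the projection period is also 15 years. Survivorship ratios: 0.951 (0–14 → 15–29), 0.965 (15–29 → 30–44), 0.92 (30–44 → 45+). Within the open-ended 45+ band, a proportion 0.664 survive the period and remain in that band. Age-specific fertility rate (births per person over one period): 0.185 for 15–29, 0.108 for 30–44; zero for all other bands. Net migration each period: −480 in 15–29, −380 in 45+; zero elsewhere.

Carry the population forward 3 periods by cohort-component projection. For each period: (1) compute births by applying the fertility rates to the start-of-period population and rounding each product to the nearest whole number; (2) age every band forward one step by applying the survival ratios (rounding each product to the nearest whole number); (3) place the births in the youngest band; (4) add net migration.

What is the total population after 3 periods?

(Groups numbered youngest = 1 to oldest = 4.)
[period 1]
Births: 4000 × 0.185 = 740, 12800 × 0.108 = 1382 ⇒ total 2122
Group 2: 9300 × 0.951 = 8844
Group 3: 4000 × 0.965 = 3860
Group 4: 12800 × 0.92 + 4400 × 0.664 = 11776 + 2922 = 14698
Net migration: Group 2 − 480 → 8364; Group 4 − 380 → 14318
→ [2122, 8364, 3860, 14318]
[period 2]
Births: 8364 × 0.185 = 1547, 3860 × 0.108 = 417 ⇒ total 1964
Group 2: 2122 × 0.951 = 2018
Group 3: 8364 × 0.965 = 8071
Group 4: 3860 × 0.92 + 14318 × 0.664 = 3551 + 9507 = 13058
Net migration: Group 2 − 480 → 1538; Group 4 − 380 → 12678
→ [1964, 1538, 8071, 12678]
[period 3]
Births: 1538 × 0.185 = 285, 8071 × 0.108 = 872 ⇒ total 1157
Group 2: 1964 × 0.951 = 1868
Group 3: 1538 × 0.965 = 1484
Group 4: 8071 × 0.92 + 12678 × 0.664 = 7425 + 8418 = 15843
Net migration: Group 2 − 480 → 1388; Group 4 − 380 → 15463
→ [1157, 1388, 1484, 15463]
Total after period 3: 1157 + 1388 + 1484 + 15463 = 19492

19492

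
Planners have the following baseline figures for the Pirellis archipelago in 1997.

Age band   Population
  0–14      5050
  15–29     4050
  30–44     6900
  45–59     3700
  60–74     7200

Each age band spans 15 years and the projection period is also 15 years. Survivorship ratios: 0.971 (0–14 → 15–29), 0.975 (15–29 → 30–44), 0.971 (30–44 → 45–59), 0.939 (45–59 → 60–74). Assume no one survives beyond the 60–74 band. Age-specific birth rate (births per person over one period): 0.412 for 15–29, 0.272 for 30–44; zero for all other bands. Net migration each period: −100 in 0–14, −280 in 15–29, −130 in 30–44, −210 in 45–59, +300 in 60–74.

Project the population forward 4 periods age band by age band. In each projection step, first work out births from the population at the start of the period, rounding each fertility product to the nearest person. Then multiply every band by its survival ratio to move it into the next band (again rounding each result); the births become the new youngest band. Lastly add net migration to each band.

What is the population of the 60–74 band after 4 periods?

Period 1:
Births: 4050 * 0.412 = 1669 ; 6900 * 0.272 = 1877 → 3546
15–29: 5050 * 0.971 = 4904
30–44: 4050 * 0.975 = 3949
45–59: 6900 * 0.971 = 6700
60–74: 3700 * 0.939 = 3474
Net migration: 0–14 − 100 → 3446; 15–29 − 280 → 4624; 30–44 − 130 → 3819; 45–59 − 210 → 6490; 60–74 + 300 → 3774
→ [3446, 4624, 3819, 6490, 3774]
Period 2:
Births: 4624 * 0.412 = 1905 ; 3819 * 0.272 = 1039 → 2944
15–29: 3446 * 0.971 = 3346
30–44: 4624 * 0.975 = 4508
45–59: 3819 * 0.971 = 3708
60–74: 6490 * 0.939 = 6094
Net migration: 0–14 − 100 → 2844; 15–29 − 280 → 3066; 30–44 − 130 → 4378; 45–59 − 210 → 3498; 60–74 + 300 → 6394
→ [2844, 3066, 4378, 3498, 6394]
Period 3:
Births: 3066 * 0.412 = 1263 ; 4378 * 0.272 = 1191 → 2454
15–29: 2844 * 0.971 = 2762
30–44: 3066 * 0.975 = 2989
45–59: 4378 * 0.971 = 4251
60–74: 3498 * 0.939 = 3285
Net migration: 0–14 − 100 → 2354; 15–29 − 280 → 2482; 30–44 − 130 → 2859; 45–59 − 210 → 4041; 60–74 + 300 → 3585
→ [2354, 2482, 2859, 4041, 3585]
Period 4:
Births: 2482 * 0.412 = 1023 ; 2859 * 0.272 = 778 → 1801
15–29: 2354 * 0.971 = 2286
30–44: 2482 * 0.975 = 2420
45–59: 2859 * 0.971 = 2776
60–74: 4041 * 0.939 = 3794
Net migration: 0–14 − 100 → 1701; 15–29 − 280 → 2006; 30–44 − 130 → 2290; 45–59 − 210 → 2566; 60–74 + 300 → 4094
→ [1701, 2006, 2290, 2566, 4094]

4094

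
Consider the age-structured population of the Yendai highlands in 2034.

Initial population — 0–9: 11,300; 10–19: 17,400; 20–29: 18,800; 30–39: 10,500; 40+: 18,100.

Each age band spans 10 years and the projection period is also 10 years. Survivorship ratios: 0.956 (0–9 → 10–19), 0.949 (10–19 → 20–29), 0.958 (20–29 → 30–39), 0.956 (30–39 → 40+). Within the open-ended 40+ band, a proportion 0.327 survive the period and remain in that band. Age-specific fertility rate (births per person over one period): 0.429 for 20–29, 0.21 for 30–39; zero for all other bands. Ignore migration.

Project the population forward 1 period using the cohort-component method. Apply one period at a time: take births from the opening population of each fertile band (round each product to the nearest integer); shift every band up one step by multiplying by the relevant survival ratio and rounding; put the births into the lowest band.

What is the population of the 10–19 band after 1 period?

10803

Let band 1 be 0–9 through band 5 = 40+.
[period 1]
Births: 18800 × 0.429 = 8065, 10500 × 0.21 = 2205 → 10270
Band 2: 11300 × 0.956 = 10803
Band 3: 17400 × 0.949 = 16513
Band 4: 18800 × 0.958 = 18010
Band 5: 10500 × 0.956 + 18100 × 0.327 = 10038 + 5919 = 15957
End of period: [10270, 10803, 16513, 18010, 15957]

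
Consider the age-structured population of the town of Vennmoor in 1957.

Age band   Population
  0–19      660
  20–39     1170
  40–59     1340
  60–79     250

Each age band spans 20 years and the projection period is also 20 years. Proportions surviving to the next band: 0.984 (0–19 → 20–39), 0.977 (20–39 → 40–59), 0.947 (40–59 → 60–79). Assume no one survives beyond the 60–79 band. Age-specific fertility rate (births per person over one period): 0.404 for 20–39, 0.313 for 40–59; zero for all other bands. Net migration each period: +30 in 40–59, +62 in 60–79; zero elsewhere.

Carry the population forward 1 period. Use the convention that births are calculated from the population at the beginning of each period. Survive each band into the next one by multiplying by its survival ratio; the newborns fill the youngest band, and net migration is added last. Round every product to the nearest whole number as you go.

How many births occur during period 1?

892

— Period 1 —
Births: 1170 × 0.404 = 473, 1340 × 0.313 = 419 — total 892
20–39: 660 × 0.984 = 649
40–59: 1170 × 0.977 = 1143
60–79: 1340 × 0.947 = 1269
Net migration: 40–59 + 30 → 1173; 60–79 + 62 → 1331
→ [892, 649, 1173, 1331]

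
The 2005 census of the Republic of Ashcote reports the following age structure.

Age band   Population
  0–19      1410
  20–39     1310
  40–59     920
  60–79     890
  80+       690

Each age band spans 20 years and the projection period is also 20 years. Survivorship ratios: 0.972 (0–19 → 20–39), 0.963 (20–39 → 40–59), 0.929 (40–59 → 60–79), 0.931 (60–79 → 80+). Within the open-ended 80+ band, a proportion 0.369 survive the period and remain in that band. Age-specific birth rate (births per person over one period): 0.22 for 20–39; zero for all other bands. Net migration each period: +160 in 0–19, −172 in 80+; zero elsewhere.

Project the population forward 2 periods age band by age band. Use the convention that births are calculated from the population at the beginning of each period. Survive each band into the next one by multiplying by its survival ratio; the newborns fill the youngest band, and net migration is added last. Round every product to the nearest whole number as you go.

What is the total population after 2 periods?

Period 1.
Births: 1310 × 0.22 = 288
20–39: 1410 × 0.972 = 1371
40–59: 1310 × 0.963 = 1262
60–79: 920 × 0.929 = 855
80+: 890 × 0.931 + 690 × 0.369 = 829 + 255 = 1084
Net migration: 0–19 + 160 → 448; 80+ − 172 → 912
→ [448, 1371, 1262, 855, 912]
Period 2.
Births: 1371 × 0.22 = 302
20–39: 448 × 0.972 = 435
40–59: 1371 × 0.963 = 1320
60–79: 1262 × 0.929 = 1172
80+: 855 × 0.931 + 912 × 0.369 = 796 + 337 = 1133
Net migration: 0–19 + 160 → 462; 80+ − 172 → 961
→ [462, 435, 1320, 1172, 961]
Total after period 2: 462 + 435 + 1320 + 1172 + 961 = 4350

4350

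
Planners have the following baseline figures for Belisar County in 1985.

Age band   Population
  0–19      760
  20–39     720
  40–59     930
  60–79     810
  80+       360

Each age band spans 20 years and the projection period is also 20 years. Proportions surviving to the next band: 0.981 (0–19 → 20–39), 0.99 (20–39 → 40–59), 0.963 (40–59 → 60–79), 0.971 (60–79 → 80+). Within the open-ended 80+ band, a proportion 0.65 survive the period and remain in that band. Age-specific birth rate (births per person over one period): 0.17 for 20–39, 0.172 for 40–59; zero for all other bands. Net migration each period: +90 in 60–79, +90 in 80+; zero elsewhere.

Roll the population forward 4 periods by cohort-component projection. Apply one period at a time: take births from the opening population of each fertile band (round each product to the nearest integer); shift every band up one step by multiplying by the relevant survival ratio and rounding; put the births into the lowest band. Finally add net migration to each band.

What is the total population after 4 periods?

3022

Let group 1 be 0–19 through group 5 = 80+.
[period 1]
Births: 720 * 0.17 = 122, 930 * 0.172 = 160 ⇒ total 282
Group 2: 760 * 0.981 = 746
Group 3: 720 * 0.99 = 713
Group 4: 930 * 0.963 = 896
Group 5: 810 * 0.971 + 360 * 0.65 = 787 + 234 = 1021
Net migration: Group 4 + 90 → 986; Group 5 + 90 → 1111
Giving 282 / 746 / 713 / 986 / 1111.
[period 2]
Births: 746 * 0.17 = 127, 713 * 0.172 = 123 ⇒ total 250
Group 2: 282 * 0.981 = 277
Group 3: 746 * 0.99 = 739
Group 4: 713 * 0.963 = 687
Group 5: 986 * 0.971 + 1111 * 0.65 = 957 + 722 = 1679
Net migration: Group 4 + 90 → 777; Group 5 + 90 → 1769
Giving 250 / 277 / 739 / 777 / 1769.
[period 3]
Births: 277 * 0.17 = 47, 739 * 0.172 = 127 ⇒ total 174
Group 2: 250 * 0.981 = 245
Group 3: 277 * 0.99 = 274
Group 4: 739 * 0.963 = 712
Group 5: 777 * 0.971 + 1769 * 0.65 = 754 + 1150 = 1904
Net migration: Group 4 + 90 → 802; Group 5 + 90 → 1994
Giving 174 / 245 / 274 / 802 / 1994.
[period 4]
Births: 245 * 0.17 = 42, 274 * 0.172 = 47 ⇒ total 89
Group 2: 174 * 0.981 = 171
Group 3: 245 * 0.99 = 243
Group 4: 274 * 0.963 = 264
Group 5: 802 * 0.971 + 1994 * 0.65 = 779 + 1296 = 2075
Net migration: Group 4 + 90 → 354; Group 5 + 90 → 2165
Giving 89 / 171 / 243 / 354 / 2165.
Total after period 4: 89 + 171 + 243 + 354 + 2165 = 3022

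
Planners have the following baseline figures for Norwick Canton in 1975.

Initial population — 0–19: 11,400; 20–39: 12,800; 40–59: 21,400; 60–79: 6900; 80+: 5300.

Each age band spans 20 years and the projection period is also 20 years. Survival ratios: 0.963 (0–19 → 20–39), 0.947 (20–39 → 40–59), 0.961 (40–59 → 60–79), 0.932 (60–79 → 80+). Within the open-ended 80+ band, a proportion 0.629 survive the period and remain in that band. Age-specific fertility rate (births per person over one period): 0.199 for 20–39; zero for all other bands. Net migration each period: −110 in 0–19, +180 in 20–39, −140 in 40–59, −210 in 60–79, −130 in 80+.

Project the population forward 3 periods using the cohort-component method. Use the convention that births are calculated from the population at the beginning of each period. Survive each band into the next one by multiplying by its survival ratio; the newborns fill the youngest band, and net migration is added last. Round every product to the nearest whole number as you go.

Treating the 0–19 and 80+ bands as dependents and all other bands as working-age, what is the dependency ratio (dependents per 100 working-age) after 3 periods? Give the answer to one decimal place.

185.4

Numbering the groups 1..5 from youngest to oldest:
After projecting period 1:
Births: 12800 × 0.199 = 2547
Group 2: 11400 × 0.963 = 10978
Group 3: 12800 × 0.947 = 12122
Group 4: 21400 × 0.961 = 20565
Group 5: 6900 × 0.932 + 5300 × 0.629 = 6431 + 3334 = 9765
Net migration: Group 1 − 110 → 2437; Group 2 + 180 → 11158; Group 3 − 140 → 11982; Group 4 − 210 → 20355; Group 5 − 130 → 9635
End of period: [2437, 11158, 11982, 20355, 9635]
After projecting period 2:
Births: 11158 × 0.199 = 2220
Group 2: 2437 × 0.963 = 2347
Group 3: 11158 × 0.947 = 10567
Group 4: 11982 × 0.961 = 11515
Group 5: 20355 × 0.932 + 9635 × 0.629 = 18971 + 6060 = 25031
Net migration: Group 1 − 110 → 2110; Group 2 + 180 → 2527; Group 3 − 140 → 10427; Group 4 − 210 → 11305; Group 5 − 130 → 24901
End of period: [2110, 2527, 10427, 11305, 24901]
After projecting period 3:
Births: 2527 × 0.199 = 503
Group 2: 2110 × 0.963 = 2032
Group 3: 2527 × 0.947 = 2393
Group 4: 10427 × 0.961 = 10020
Group 5: 11305 × 0.932 + 24901 × 0.629 = 10536 + 15663 = 26199
Net migration: Group 1 − 110 → 393; Group 2 + 180 → 2212; Group 3 − 140 → 2253; Group 4 − 210 → 9810; Group 5 − 130 → 26069
End of period: [393, 2212, 2253, 9810, 26069]
Dependents (band 0–19 + band 80+) = 393 + 26069 = 26462; working-age = 14275; ratio = 26462/14275 × 100 = 185.4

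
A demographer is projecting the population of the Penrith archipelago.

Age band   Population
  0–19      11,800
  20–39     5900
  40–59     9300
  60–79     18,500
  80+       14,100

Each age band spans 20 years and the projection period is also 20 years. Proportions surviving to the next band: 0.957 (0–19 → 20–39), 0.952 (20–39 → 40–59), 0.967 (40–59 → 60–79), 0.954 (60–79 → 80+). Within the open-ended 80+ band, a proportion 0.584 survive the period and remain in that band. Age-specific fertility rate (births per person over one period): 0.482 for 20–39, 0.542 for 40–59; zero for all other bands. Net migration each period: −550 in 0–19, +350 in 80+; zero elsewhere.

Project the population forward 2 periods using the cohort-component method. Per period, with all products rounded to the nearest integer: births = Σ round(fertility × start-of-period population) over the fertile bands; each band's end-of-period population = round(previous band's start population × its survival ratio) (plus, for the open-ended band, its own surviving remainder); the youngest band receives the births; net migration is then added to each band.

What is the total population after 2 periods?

55389

Period 1:
Births: 5900 * 0.482 = 2844, 9300 * 0.542 = 5041 — total 7885
20–39: 11800 * 0.957 = 11293
40–59: 5900 * 0.952 = 5617
60–79: 9300 * 0.967 = 8993
80+: 18500 * 0.954 + 14100 * 0.584 = 17649 + 8234 = 25883
Net migration: 0–19 − 550 → 7335; 80+ + 350 → 26233
End of period: [7335, 11293, 5617, 8993, 26233]
Period 2:
Births: 11293 * 0.482 = 5443, 5617 * 0.542 = 3044 — total 8487
20–39: 7335 * 0.957 = 7020
40–59: 11293 * 0.952 = 10751
60–79: 5617 * 0.967 = 5432
80+: 8993 * 0.954 + 26233 * 0.584 = 8579 + 15320 = 23899
Net migration: 0–19 − 550 → 7937; 80+ + 350 → 24249
End of period: [7937, 7020, 10751, 5432, 24249]
Total after period 2: 7937 + 7020 + 10751 + 5432 + 24249 = 55389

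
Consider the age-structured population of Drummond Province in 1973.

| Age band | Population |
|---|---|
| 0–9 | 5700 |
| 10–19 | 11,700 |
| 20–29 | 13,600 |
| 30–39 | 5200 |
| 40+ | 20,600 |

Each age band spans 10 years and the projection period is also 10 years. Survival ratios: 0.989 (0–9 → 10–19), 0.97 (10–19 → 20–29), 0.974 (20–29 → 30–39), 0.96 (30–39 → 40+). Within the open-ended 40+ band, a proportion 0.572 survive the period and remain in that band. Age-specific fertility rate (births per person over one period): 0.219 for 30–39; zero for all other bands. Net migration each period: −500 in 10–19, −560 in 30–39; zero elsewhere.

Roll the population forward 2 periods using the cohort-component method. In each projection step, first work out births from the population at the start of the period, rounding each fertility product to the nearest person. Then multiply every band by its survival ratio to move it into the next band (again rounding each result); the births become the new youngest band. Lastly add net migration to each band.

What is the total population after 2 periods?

40655

— Period 1 —
Births: 5200 * 0.219 = 1139
10–19: 5700 * 0.989 = 5637
20–29: 11700 * 0.97 = 11349
30–39: 13600 * 0.974 = 13246
40+: 5200 * 0.96 + 20600 * 0.572 = 4992 + 11783 = 16775
Net migration: 10–19 − 500 → 5137; 30–39 − 560 → 12686
Giving 1139 / 5137 / 11349 / 12686 / 16775.
— Period 2 —
Births: 12686 * 0.219 = 2778
10–19: 1139 * 0.989 = 1126
20–29: 5137 * 0.97 = 4983
30–39: 11349 * 0.974 = 11054
40+: 12686 * 0.96 + 16775 * 0.572 = 12179 + 9595 = 21774
Net migration: 10–19 − 500 → 626; 30–39 − 560 → 10494
Giving 2778 / 626 / 4983 / 10494 / 21774.
Total after period 2: 2778 + 626 + 4983 + 10494 + 21774 = 40655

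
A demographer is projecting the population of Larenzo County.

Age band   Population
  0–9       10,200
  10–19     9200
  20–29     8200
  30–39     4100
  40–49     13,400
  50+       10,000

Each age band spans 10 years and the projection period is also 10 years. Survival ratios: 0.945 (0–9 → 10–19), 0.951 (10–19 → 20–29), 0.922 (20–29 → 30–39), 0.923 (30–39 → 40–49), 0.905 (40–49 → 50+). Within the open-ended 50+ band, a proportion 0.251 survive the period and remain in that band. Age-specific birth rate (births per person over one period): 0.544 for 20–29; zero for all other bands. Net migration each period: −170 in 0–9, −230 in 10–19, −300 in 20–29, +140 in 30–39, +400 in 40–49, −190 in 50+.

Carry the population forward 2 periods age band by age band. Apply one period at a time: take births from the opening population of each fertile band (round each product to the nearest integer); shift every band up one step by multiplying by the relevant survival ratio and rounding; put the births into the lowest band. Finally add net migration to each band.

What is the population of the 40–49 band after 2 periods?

Period 1.
Births: 8200 × 0.544 = 4461
10–19: 10200 × 0.945 = 9639
20–29: 9200 × 0.951 = 8749
30–39: 8200 × 0.922 = 7560
40–49: 4100 × 0.923 = 3784
50+: 13400 × 0.905 + 10000 × 0.251 = 12127 + 2510 = 14637
Net migration: 0–9 − 170 → 4291; 10–19 − 230 → 9409; 20–29 − 300 → 8449; 30–39 + 140 → 7700; 40–49 + 400 → 4184; 50+ − 190 → 14447
→ [4291, 9409, 8449, 7700, 4184, 14447]
Period 2.
Births: 8449 × 0.544 = 4596
10–19: 4291 × 0.945 = 4055
20–29: 9409 × 0.951 = 8948
30–39: 8449 × 0.922 = 7790
40–49: 7700 × 0.923 = 7107
50+: 4184 × 0.905 + 14447 × 0.251 = 3787 + 3626 = 7413
Net migration: 0–9 − 170 → 4426; 10–19 − 230 → 3825; 20–29 − 300 → 8648; 30–39 + 140 → 7930; 40–49 + 400 → 7507; 50+ − 190 → 7223
→ [4426, 3825, 8648, 7930, 7507, 7223]

7507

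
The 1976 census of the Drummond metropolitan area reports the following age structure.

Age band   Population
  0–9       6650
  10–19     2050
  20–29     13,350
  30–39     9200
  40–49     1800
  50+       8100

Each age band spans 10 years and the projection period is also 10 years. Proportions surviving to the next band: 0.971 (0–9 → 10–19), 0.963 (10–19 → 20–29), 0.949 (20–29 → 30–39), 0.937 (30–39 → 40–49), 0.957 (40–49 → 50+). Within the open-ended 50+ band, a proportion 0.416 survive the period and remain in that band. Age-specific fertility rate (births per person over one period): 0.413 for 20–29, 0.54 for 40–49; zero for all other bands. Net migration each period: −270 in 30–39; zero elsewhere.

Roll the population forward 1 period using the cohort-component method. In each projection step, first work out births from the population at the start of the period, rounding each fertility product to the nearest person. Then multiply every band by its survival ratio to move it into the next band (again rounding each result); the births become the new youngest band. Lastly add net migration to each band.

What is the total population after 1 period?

Period 1:
Births: 13350 × 0.413 = 5514  |  1800 × 0.54 = 972 → 6486
10–19: 6650 × 0.971 = 6457
20–29: 2050 × 0.963 = 1974
30–39: 13350 × 0.949 = 12669
40–49: 9200 × 0.937 = 8620
50+: 1800 × 0.957 + 8100 × 0.416 = 1723 + 3370 = 5093
Net migration: 30–39 − 270 → 12399
End of period: [6486, 6457, 1974, 12399, 8620, 5093]
Total after period 1: 6486 + 6457 + 1974 + 12399 + 8620 + 5093 = 41029

41029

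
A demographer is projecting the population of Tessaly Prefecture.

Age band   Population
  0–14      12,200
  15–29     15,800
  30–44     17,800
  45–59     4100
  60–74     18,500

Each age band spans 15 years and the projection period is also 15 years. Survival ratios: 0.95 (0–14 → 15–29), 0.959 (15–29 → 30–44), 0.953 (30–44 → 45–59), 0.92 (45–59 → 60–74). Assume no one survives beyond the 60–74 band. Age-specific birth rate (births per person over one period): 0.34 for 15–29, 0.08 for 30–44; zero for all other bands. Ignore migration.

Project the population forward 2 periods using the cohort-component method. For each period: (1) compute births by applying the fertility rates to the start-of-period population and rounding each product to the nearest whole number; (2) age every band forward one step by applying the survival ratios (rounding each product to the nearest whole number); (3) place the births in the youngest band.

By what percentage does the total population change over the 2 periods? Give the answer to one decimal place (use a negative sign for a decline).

Numbering the groups 1..5 from youngest to oldest:
[period 1]
Births: 15800 * 0.34 = 5372 ; 17800 * 0.08 = 1424 ⇒ total 6796
Group 2: 12200 * 0.95 = 11590
Group 3: 15800 * 0.959 = 15152
Group 4: 17800 * 0.953 = 16963
Group 5: 4100 * 0.92 = 3772
Giving 6796 / 11590 / 15152 / 16963 / 3772.
[period 2]
Births: 11590 * 0.34 = 3941 ; 15152 * 0.08 = 1212 ⇒ total 5153
Group 2: 6796 * 0.95 = 6456
Group 3: 11590 * 0.959 = 11115
Group 4: 15152 * 0.953 = 14440
Group 5: 16963 * 0.92 = 15606
Giving 5153 / 6456 / 11115 / 14440 / 15606.
Total: 68400 → 52770; change = -15630; percentage change = -22.9%

-22.9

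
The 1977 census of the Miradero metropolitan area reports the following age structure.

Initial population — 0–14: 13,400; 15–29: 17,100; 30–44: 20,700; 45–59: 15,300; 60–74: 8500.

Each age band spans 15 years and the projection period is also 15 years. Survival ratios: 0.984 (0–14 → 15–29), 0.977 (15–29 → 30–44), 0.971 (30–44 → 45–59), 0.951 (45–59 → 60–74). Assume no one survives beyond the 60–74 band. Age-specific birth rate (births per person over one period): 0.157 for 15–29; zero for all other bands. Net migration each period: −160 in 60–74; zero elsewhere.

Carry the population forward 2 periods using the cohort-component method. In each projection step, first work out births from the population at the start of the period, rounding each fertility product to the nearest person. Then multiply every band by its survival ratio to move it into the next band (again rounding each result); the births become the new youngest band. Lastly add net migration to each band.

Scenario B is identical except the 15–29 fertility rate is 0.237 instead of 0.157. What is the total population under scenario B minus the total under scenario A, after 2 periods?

2401

Period 1.
Births: 17100 * 0.157 = 2685
15–29: 13400 * 0.984 = 13186
30–44: 17100 * 0.977 = 16707
45–59: 20700 * 0.971 = 20100
60–74: 15300 * 0.951 = 14550
Net migration: 60–74 − 160 → 14390
→ [2685, 13186, 16707, 20100, 14390]
Period 2.
Births: 13186 * 0.157 = 2070
15–29: 2685 * 0.984 = 2642
30–44: 13186 * 0.977 = 12883
45–59: 16707 * 0.971 = 16222
60–74: 20100 * 0.951 = 19115
Net migration: 60–74 − 160 → 18955
→ [2070, 2642, 12883, 16222, 18955]
Scenario A total after 2 periods: 52772
Scenario B projection —
Period 1.
Births: 17100 * 0.237 = 4053
15–29: 13400 * 0.984 = 13186
30–44: 17100 * 0.977 = 16707
45–59: 20700 * 0.971 = 20100
60–74: 15300 * 0.951 = 14550
Net migration: 60–74 − 160 → 14390
→ [4053, 13186, 16707, 20100, 14390]
Period 2.
Births: 13186 * 0.237 = 3125
15–29: 4053 * 0.984 = 3988
30–44: 13186 * 0.977 = 12883
45–59: 16707 * 0.971 = 16222
60–74: 20100 * 0.951 = 19115
Net migration: 60–74 − 160 → 18955
→ [3125, 3988, 12883, 16222, 18955]
Scenario B total after 2 periods: 55173
Difference B − A = 55173 − 52772 = 2401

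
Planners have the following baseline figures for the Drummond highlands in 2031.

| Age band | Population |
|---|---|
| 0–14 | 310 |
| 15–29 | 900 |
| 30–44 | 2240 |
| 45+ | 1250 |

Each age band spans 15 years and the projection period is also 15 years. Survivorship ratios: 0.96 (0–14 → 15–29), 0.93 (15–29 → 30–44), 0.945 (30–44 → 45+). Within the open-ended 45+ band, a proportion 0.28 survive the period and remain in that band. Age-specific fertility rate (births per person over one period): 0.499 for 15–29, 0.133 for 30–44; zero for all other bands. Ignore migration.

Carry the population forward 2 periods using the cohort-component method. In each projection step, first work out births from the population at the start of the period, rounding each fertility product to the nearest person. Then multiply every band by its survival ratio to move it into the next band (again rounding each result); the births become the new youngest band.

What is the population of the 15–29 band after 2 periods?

Numbering the bands 1..4 from youngest to oldest:
After projecting period 1:
Births: 900 × 0.499 = 449, 2240 × 0.133 = 298 → total 747
Band 2: 310 × 0.96 = 298
Band 3: 900 × 0.93 = 837
Band 4: 2240 × 0.945 + 1250 × 0.28 = 2117 + 350 = 2467
→ [747, 298, 837, 2467]
After projecting period 2:
Births: 298 × 0.499 = 149, 837 × 0.133 = 111 → total 260
Band 2: 747 × 0.96 = 717
Band 3: 298 × 0.93 = 277
Band 4: 837 × 0.945 + 2467 × 0.28 = 791 + 691 = 1482
→ [260, 717, 277, 1482]

717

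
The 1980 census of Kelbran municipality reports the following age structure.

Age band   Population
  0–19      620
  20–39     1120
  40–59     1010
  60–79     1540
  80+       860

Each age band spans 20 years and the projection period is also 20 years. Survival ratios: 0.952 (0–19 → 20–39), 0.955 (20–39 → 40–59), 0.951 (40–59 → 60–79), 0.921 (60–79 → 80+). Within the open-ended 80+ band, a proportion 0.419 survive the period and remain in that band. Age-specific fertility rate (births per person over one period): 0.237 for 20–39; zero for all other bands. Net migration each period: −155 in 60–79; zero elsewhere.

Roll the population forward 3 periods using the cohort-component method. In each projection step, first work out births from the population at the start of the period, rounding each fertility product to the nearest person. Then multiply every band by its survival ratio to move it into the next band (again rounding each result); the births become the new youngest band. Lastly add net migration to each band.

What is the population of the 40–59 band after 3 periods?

Period 1:
Births: 1120 × 0.237 = 265
20–39: 620 × 0.952 = 590
40–59: 1120 × 0.955 = 1070
60–79: 1010 × 0.951 = 961
80+: 1540 × 0.921 + 860 × 0.419 = 1418 + 360 = 1778
Net migration: 60–79 − 155 → 806
Giving 265 / 590 / 1070 / 806 / 1778.
Period 2:
Births: 590 × 0.237 = 140
20–39: 265 × 0.952 = 252
40–59: 590 × 0.955 = 563
60–79: 1070 × 0.951 = 1018
80+: 806 × 0.921 + 1778 × 0.419 = 742 + 745 = 1487
Net migration: 60–79 − 155 → 863
Giving 140 / 252 / 563 / 863 / 1487.
Period 3:
Births: 252 × 0.237 = 60
20–39: 140 × 0.952 = 133
40–59: 252 × 0.955 = 241
60–79: 563 × 0.951 = 535
80+: 863 × 0.921 + 1487 × 0.419 = 795 + 623 = 1418
Net migration: 60–79 − 155 → 380
Giving 60 / 133 / 241 / 380 / 1418.

241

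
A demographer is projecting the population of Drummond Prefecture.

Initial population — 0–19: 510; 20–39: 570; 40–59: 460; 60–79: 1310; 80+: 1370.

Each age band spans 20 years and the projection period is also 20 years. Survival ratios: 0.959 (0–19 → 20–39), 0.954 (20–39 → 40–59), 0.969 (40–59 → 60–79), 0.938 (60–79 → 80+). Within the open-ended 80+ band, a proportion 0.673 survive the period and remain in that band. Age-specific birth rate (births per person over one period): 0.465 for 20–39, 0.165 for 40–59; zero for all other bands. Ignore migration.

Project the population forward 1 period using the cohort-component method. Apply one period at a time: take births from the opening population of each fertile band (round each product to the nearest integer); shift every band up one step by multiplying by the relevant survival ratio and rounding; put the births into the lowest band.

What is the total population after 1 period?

[period 1]
Births: 570 * 0.465 = 265  |  460 * 0.165 = 76 ⇒ total 341
20–39: 510 * 0.959 = 489
40–59: 570 * 0.954 = 544
60–79: 460 * 0.969 = 446
80+: 1310 * 0.938 + 1370 * 0.673 = 1229 + 922 = 2151
→ [341, 489, 544, 446, 2151]
Total after period 1: 341 + 489 + 544 + 446 + 2151 = 3971

3971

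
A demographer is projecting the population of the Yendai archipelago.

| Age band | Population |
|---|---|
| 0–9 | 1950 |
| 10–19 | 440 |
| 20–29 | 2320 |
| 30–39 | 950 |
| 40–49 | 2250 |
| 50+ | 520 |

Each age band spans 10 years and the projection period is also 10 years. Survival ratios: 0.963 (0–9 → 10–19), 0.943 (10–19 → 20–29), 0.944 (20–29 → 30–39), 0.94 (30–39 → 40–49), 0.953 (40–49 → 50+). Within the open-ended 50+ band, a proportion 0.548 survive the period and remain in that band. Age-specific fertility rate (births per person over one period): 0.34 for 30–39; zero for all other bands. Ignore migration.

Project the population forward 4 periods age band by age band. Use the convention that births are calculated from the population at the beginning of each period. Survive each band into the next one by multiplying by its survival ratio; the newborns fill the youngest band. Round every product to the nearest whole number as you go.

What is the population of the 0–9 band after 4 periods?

568

— Period 1 —
Births: 950 × 0.34 = 323
10–19: 1950 × 0.963 = 1878
20–29: 440 × 0.943 = 415
30–39: 2320 × 0.944 = 2190
40–49: 950 × 0.94 = 893
50+: 2250 × 0.953 + 520 × 0.548 = 2144 + 285 = 2429
Population now: 0–9=323, 10–19=1878, 20–29=415, 30–39=2190, 40–49=893, 50+=2429
— Period 2 —
Births: 2190 × 0.34 = 745
10–19: 323 × 0.963 = 311
20–29: 1878 × 0.943 = 1771
30–39: 415 × 0.944 = 392
40–49: 2190 × 0.94 = 2059
50+: 893 × 0.953 + 2429 × 0.548 = 851 + 1331 = 2182
Population now: 0–9=745, 10–19=311, 20–29=1771, 30–39=392, 40–49=2059, 50+=2182
— Period 3 —
Births: 392 × 0.34 = 133
10–19: 745 × 0.963 = 717
20–29: 311 × 0.943 = 293
30–39: 1771 × 0.944 = 1672
40–49: 392 × 0.94 = 368
50+: 2059 × 0.953 + 2182 × 0.548 = 1962 + 1196 = 3158
Population now: 0–9=133, 10–19=717, 20–29=293, 30–39=1672, 40–49=368, 50+=3158
— Period 4 —
Births: 1672 × 0.34 = 568
10–19: 133 × 0.963 = 128
20–29: 717 × 0.943 = 676
30–39: 293 × 0.944 = 277
40–49: 1672 × 0.94 = 1572
50+: 368 × 0.953 + 3158 × 0.548 = 351 + 1731 = 2082
Population now: 0–9=568, 10–19=128, 20–29=676, 30–39=277, 40–49=1572, 50+=2082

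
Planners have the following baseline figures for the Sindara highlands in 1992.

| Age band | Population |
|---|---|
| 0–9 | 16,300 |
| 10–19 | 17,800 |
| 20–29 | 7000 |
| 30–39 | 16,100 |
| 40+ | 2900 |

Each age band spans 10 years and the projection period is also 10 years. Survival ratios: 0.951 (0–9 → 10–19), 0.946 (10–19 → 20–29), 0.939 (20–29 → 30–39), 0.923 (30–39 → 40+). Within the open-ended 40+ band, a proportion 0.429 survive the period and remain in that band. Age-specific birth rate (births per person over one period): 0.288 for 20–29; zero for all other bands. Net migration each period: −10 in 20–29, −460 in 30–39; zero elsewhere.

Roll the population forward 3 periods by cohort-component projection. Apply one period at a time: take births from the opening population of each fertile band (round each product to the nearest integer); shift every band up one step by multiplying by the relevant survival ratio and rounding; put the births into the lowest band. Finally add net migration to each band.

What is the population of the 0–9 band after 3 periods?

Call the groups 1 to 5, youngest first.
— Period 1 —
Births: 7000 * 0.288 = 2016
Group 2: 16300 * 0.951 = 15501
Group 3: 17800 * 0.946 = 16839
Group 4: 7000 * 0.939 = 6573
Group 5: 16100 * 0.923 + 2900 * 0.429 = 14860 + 1244 = 16104
Net migration: Group 3 − 10 → 16829; Group 4 − 460 → 6113
Giving 2016 / 15501 / 16829 / 6113 / 16104.
— Period 2 —
Births: 16829 * 0.288 = 4847
Group 2: 2016 * 0.951 = 1917
Group 3: 15501 * 0.946 = 14664
Group 4: 16829 * 0.939 = 15802
Group 5: 6113 * 0.923 + 16104 * 0.429 = 5642 + 6909 = 12551
Net migration: Group 3 − 10 → 14654; Group 4 − 460 → 15342
Giving 4847 / 1917 / 14654 / 15342 / 12551.
— Period 3 —
Births: 14654 * 0.288 = 4220
Group 2: 4847 * 0.951 = 4609
Group 3: 1917 * 0.946 = 1813
Group 4: 14654 * 0.939 = 13760
Group 5: 15342 * 0.923 + 12551 * 0.429 = 14161 + 5384 = 19545
Net migration: Group 3 − 10 → 1803; Group 4 − 460 → 13300
Giving 4220 / 4609 / 1803 / 13300 / 19545.

4220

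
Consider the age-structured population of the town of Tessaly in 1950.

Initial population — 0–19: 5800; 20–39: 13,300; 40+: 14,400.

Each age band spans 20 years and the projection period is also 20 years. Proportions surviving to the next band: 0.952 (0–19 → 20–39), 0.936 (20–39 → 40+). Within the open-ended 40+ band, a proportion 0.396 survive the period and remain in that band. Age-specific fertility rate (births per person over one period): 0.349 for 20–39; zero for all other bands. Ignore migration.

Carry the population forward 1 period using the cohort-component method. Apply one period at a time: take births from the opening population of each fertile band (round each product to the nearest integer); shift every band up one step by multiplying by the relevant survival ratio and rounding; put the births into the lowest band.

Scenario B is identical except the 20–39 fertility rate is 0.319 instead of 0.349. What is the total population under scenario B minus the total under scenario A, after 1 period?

-399

Let group 1 be 0–19 through group 3 = 40+.
[period 1]
Births: 13300 * 0.349 = 4642
Group 2: 5800 * 0.952 = 5522
Group 3: 13300 * 0.936 + 14400 * 0.396 = 12449 + 5702 = 18151
Population now: 0–19=4642, 20–39=5522, 40+=18151
Scenario A total after 1 period: 28315
Scenario B projection —
[period 1]
Births: 13300 * 0.319 = 4243
Group 2: 5800 * 0.952 = 5522
Group 3: 13300 * 0.936 + 14400 * 0.396 = 12449 + 5702 = 18151
Population now: 0–19=4243, 20–39=5522, 40+=18151
Scenario B total after 1 period: 27916
Difference B − A = 27916 − 28315 = -399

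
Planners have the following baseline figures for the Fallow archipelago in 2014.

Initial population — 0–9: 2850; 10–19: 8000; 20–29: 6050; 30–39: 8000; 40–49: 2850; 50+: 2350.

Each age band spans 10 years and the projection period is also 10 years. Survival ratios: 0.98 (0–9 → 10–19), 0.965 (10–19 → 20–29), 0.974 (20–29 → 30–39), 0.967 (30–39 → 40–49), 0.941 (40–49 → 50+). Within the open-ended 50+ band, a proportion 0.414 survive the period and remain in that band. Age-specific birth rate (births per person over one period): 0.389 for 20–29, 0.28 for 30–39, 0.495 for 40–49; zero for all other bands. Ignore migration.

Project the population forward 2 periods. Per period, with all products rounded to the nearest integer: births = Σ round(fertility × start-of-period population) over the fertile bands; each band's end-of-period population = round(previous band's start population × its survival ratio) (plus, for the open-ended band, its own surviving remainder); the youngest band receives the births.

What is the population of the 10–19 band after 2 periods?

5884

[period 1]
Births: 6050 × 0.389 = 2353  |  8000 × 0.28 = 2240  |  2850 × 0.495 = 1411 → total 6004
10–19: 2850 × 0.98 = 2793
20–29: 8000 × 0.965 = 7720
30–39: 6050 × 0.974 = 5893
40–49: 8000 × 0.967 = 7736
50+: 2850 × 0.941 + 2350 × 0.414 = 2682 + 973 = 3655
Population now: 0–9=6004, 10–19=2793, 20–29=7720, 30–39=5893, 40–49=7736, 50+=3655
[period 2]
Births: 7720 × 0.389 = 3003  |  5893 × 0.28 = 1650  |  7736 × 0.495 = 3829 → total 8482
10–19: 6004 × 0.98 = 5884
20–29: 2793 × 0.965 = 2695
30–39: 7720 × 0.974 = 7519
40–49: 5893 × 0.967 = 5699
50+: 7736 × 0.941 + 3655 × 0.414 = 7280 + 1513 = 8793
Population now: 0–9=8482, 10–19=5884, 20–29=2695, 30–39=7519, 40–49=5699, 50+=8793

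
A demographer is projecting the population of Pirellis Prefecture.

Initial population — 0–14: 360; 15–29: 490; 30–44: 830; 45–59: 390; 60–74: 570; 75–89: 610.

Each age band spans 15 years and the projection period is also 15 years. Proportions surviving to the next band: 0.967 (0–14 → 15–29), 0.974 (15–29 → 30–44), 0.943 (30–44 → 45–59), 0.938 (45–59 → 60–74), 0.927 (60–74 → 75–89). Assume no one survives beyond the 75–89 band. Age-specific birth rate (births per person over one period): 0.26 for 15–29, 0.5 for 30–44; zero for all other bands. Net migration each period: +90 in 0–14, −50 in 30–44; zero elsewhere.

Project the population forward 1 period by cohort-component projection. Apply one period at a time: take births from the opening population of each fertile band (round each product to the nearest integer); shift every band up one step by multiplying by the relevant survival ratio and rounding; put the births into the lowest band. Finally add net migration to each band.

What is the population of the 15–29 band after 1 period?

Period 1.
Births: 490 × 0.26 = 127  |  830 × 0.5 = 415 ⇒ total 542
15–29: 360 × 0.967 = 348
30–44: 490 × 0.974 = 477
45–59: 830 × 0.943 = 783
60–74: 390 × 0.938 = 366
75–89: 570 × 0.927 = 528
Net migration: 0–14 + 90 → 632; 30–44 − 50 → 427
Giving 632 / 348 / 427 / 783 / 366 / 528.

348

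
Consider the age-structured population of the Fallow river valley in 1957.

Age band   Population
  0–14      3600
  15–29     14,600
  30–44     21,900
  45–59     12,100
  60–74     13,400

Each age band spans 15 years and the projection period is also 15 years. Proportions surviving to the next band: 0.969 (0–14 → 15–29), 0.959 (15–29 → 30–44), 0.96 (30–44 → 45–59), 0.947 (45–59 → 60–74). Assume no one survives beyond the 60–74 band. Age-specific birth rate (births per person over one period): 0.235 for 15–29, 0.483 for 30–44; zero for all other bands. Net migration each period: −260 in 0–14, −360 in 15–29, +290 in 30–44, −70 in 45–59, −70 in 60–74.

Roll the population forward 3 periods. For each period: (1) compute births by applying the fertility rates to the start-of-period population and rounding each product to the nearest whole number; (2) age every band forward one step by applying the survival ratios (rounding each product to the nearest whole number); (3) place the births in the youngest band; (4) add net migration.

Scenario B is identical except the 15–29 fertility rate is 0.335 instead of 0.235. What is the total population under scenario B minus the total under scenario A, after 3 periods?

After projecting period 1:
Births: 14600 * 0.235 = 3431, 21900 * 0.483 = 10578 ⇒ total 14009
15–29: 3600 * 0.969 = 3488
30–44: 14600 * 0.959 = 14001
45–59: 21900 * 0.96 = 21024
60–74: 12100 * 0.947 = 11459
Net migration: 0–14 − 260 → 13749; 15–29 − 360 → 3128; 30–44 + 290 → 14291; 45–59 − 70 → 20954; 60–74 − 70 → 11389
End of period: [13749, 3128, 14291, 20954, 11389]
After projecting period 2:
Births: 3128 * 0.235 = 735, 14291 * 0.483 = 6903 ⇒ total 7638
15–29: 13749 * 0.969 = 13323
30–44: 3128 * 0.959 = 3000
45–59: 14291 * 0.96 = 13719
60–74: 20954 * 0.947 = 19843
Net migration: 0–14 − 260 → 7378; 15–29 − 360 → 12963; 30–44 + 290 → 3290; 45–59 − 70 → 13649; 60–74 − 70 → 19773
End of period: [7378, 12963, 3290, 13649, 19773]
After projecting period 3:
Births: 12963 * 0.235 = 3046, 3290 * 0.483 = 1589 ⇒ total 4635
15–29: 7378 * 0.969 = 7149
30–44: 12963 * 0.959 = 12432
45–59: 3290 * 0.96 = 3158
60–74: 13649 * 0.947 = 12926
Net migration: 0–14 − 260 → 4375; 15–29 − 360 → 6789; 30–44 + 290 → 12722; 45–59 − 70 → 3088; 60–74 − 70 → 12856
End of period: [4375, 6789, 12722, 3088, 12856]
Scenario A total after 3 periods: 39830
Scenario B projection —
After projecting period 1:
Births: 14600 * 0.335 = 4891, 21900 * 0.483 = 10578 ⇒ total 15469
15–29: 3600 * 0.969 = 3488
30–44: 14600 * 0.959 = 14001
45–59: 21900 * 0.96 = 21024
60–74: 12100 * 0.947 = 11459
Net migration: 0–14 − 260 → 15209; 15–29 − 360 → 3128; 30–44 + 290 → 14291; 45–59 − 70 → 20954; 60–74 − 70 → 11389
End of period: [15209, 3128, 14291, 20954, 11389]
After projecting period 2:
Births: 3128 * 0.335 = 1048, 14291 * 0.483 = 6903 ⇒ total 7951
15–29: 15209 * 0.969 = 14738
30–44: 3128 * 0.959 = 3000
45–59: 14291 * 0.96 = 13719
60–74: 20954 * 0.947 = 19843
Net migration: 0–14 − 260 → 7691; 15–29 − 360 → 14378; 30–44 + 290 → 3290; 45–59 − 70 → 13649; 60–74 − 70 → 19773
End of period: [7691, 14378, 3290, 13649, 19773]
After projecting period 3:
Births: 14378 * 0.335 = 4817, 3290 * 0.483 = 1589 ⇒ total 6406
15–29: 7691 * 0.969 = 7453
30–44: 14378 * 0.959 = 13789
45–59: 3290 * 0.96 = 3158
60–74: 13649 * 0.947 = 12926
Net migration: 0–14 − 260 → 6146; 15–29 − 360 → 7093; 30–44 + 290 → 14079; 45–59 − 70 → 3088; 60–74 − 70 → 12856
End of period: [6146, 7093, 14079, 3088, 12856]
Scenario B total after 3 periods: 43262
Difference B − A = 43262 − 39830 = 3432

3432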